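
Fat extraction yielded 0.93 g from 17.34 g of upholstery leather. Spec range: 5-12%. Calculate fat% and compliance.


Fat content = 5.4%
Compliant: Yes

Fat% = 0.93 / 17.34 x 100 = 5.4%
Spec range: 5-12%
Compliant: Yes


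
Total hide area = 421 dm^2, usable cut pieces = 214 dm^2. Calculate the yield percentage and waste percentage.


Yield = 50.8%
Waste = 49.2%

Yield = 214 / 421 x 100 = 50.8%
Waste = 421 - 214 = 207 dm^2
Waste% = 100 - 50.8 = 49.2%


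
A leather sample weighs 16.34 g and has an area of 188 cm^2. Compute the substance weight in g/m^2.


Substance weight = mass / area x 10000
SW = 16.34 / 188 x 10000
SW = 869.1 g/m^2


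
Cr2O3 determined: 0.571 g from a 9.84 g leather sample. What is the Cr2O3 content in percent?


5.80%

Cr2O3% = 0.571 / 9.84 x 100
Cr2O3% = 5.80%


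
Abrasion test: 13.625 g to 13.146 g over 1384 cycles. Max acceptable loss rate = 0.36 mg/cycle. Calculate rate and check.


Loss = 13.625 - 13.146 = 0.479 g
Rate = 0.479 g / 1384 cycles x 1000 = 0.346 mg/cycle
Max = 0.36 mg/cycle
Passes: Yes


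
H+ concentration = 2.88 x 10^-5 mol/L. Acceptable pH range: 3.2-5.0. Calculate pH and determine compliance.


pH = 4.54
Compliant: Yes

pH = -log10(2.88 x 10^-5) = 4.54
Range: 3.2 to 5.0
Compliant: Yes


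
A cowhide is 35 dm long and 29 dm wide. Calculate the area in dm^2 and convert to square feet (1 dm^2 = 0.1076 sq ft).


Area = 35 x 29 = 1015 dm^2
Conversion: 1015 x 0.1076 = 109.21 sq ft


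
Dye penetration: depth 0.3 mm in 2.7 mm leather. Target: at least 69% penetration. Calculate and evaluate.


Penetration = 0.3 / 2.7 x 100 = 11.1%
Target: 69%
Meets target: No


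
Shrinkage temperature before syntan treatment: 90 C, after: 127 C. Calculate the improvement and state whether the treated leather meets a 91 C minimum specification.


Improvement = 37 C
Meets 91 C spec: Yes

Improvement = 127 - 90 = 37 C
Spec check: 127 C >= 91 C? Yes


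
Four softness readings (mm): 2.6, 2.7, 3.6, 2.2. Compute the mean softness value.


Sum = 2.6 + 2.7 + 3.6 + 2.2
Mean = 11.1 / 4 = 2.78 mm


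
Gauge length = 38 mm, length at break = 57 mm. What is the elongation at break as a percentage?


Extension = 57 - 38 = 19 mm
Elongation = 19 / 38 x 100 = 50.0%


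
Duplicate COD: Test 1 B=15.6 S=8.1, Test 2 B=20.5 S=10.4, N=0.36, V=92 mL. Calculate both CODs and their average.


COD1 = (15.6 - 8.1) x 0.36 x 8000 / 92 = 234.8 mg/L
COD2 = (20.5 - 10.4) x 0.36 x 8000 / 92 = 316.2 mg/L
Average = (234.8 + 316.2) / 2 = 275.5 mg/L


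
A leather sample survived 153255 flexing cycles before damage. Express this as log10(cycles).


5.19

log10(153255) = 5.19


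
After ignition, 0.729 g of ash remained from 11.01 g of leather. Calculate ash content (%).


Ash% = 0.729 / 11.01 x 100
Ash% = 6.62%


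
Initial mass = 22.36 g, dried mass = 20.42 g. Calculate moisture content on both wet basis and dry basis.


Moisture lost = 22.36 - 20.42 = 1.94 g
Wet basis MC = 1.94 / 22.36 x 100 = 8.7%
Dry basis MC = 1.94 / 20.42 x 100 = 9.5%


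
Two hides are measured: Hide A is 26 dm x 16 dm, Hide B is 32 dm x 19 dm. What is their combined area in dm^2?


Hide A area = 26 x 16 = 416 dm^2
Hide B area = 32 x 19 = 608 dm^2
Total = 416 + 608 = 1024 dm^2


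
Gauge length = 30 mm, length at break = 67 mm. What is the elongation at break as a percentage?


123.3%

Extension = 67 - 30 = 37 mm
Elongation = 37 / 30 x 100 = 123.3%


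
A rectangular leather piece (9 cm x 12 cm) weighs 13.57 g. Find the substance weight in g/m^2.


Area = 9 x 12 = 108 cm^2
SW = 13.57 / 108 x 10000 = 1256.5 g/m^2


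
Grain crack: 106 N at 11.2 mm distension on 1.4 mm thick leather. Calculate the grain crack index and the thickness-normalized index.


Crack index = 9.5 N/mm
Normalized index = 6.8 N/mm per mm


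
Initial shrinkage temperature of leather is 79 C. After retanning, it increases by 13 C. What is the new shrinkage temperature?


92 C


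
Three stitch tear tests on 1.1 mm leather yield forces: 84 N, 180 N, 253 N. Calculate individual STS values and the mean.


STS1 = 76.4 N/mm
STS2 = 163.6 N/mm
STS3 = 230.0 N/mm
Mean = 156.7 N/mm


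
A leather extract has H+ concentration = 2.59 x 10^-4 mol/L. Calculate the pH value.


pH = -log10[H+]
pH = -log10(2.59 x 10^-4) = 3.59


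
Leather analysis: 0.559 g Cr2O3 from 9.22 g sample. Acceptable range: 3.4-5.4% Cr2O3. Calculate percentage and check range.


Cr2O3% = 0.559 / 9.22 x 100 = 6.06%
Acceptable range: 3.4 to 5.4%
Within range: No


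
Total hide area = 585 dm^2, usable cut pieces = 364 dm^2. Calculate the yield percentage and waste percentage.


Yield = 62.2%
Waste = 37.8%

Yield = 364 / 585 x 100 = 62.2%
Waste = 585 - 364 = 221 dm^2
Waste% = 100 - 62.2 = 37.8%


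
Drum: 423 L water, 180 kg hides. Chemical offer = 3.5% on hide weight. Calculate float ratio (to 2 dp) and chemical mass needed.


Float ratio = 2.35
Chemical needed = 6.3 kg


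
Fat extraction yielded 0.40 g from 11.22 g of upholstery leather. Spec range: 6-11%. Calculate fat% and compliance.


Fat% = 0.40 / 11.22 x 100 = 3.6%
Spec range: 6-11%
Compliant: No


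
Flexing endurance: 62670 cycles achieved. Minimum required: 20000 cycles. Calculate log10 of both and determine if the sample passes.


log10(62670) = 4.80
log10(20000) = 4.30
Passes: Yes


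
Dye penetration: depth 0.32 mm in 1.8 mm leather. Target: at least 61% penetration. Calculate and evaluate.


Penetration = 0.32 / 1.8 x 100 = 17.8%
Target: 61%
Meets target: No


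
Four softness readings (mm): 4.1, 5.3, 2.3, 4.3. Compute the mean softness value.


4.00 mm


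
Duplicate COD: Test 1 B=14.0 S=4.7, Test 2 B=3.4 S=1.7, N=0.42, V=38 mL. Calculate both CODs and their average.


COD1 = 822.3 mg/L
COD2 = 150.3 mg/L
Average = 486.3 mg/L


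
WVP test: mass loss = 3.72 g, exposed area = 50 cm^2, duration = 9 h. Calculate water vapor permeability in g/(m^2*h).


82.67 g/(m^2*h)


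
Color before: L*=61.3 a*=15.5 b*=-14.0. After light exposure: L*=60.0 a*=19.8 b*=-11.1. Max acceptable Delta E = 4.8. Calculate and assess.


Delta E = 5.35
Passes: No

dL = -1.3, da = 4.3, db = 2.9
dE = sqrt((-1.3)^2 + (4.3)^2 + (2.9)^2) = 5.35
Max = 4.8
Passes: No


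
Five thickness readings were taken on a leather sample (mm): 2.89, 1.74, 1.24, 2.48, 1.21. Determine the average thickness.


1.91 mm


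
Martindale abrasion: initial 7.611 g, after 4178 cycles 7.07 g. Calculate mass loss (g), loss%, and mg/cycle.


Mass loss = 0.541 g
Loss = 7.11%
Rate = 0.129 mg/cycle

Loss = 7.611 - 7.07 = 0.541 g
Loss% = 0.541 / 7.611 x 100 = 7.11%
Rate = 0.541 / 4178 x 1000 = 0.129 mg/cycle


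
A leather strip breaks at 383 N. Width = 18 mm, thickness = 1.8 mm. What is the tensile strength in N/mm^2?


Cross-sectional area = 18 x 1.8 = 32.4 mm^2
Tensile strength = 383 / 32.4 = 11.82 N/mm^2


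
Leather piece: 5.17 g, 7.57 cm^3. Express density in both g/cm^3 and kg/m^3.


Density = 5.17 / 7.57 = 0.683 g/cm^3
Convert: 0.683 x 1000 = 683 kg/m^3


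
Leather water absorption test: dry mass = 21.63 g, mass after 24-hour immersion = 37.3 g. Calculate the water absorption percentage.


72.4%

Water absorbed = 37.3 - 21.63 = 15.67 g
WA% = 15.67 / 21.63 x 100 = 72.4%


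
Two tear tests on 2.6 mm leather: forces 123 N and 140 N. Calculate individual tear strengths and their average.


Tear 1 = 123 / 2.6 = 47.3 N/mm
Tear 2 = 140 / 2.6 = 53.8 N/mm
Average = (47.3 + 53.8) / 2 = 50.6 N/mm


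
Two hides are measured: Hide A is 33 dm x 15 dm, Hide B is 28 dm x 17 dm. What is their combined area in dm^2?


Hide A area = 33 x 15 = 495 dm^2
Hide B area = 28 x 17 = 476 dm^2
Total = 495 + 476 = 971 dm^2


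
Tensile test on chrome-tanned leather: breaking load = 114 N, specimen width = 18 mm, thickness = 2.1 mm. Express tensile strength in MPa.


3.02 MPa

Cross-section = 18 x 2.1 = 37.8 mm^2
TS = 114 / 37.8 = 3.02 MPa
(1 N/mm^2 = 1 MPa)


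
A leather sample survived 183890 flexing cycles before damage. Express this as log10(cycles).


log10(183890) = 5.26


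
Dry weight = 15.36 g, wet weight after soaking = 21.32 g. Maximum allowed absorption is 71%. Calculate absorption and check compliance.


WA = (21.32 - 15.36) / 15.36 x 100 = 38.8%
Maximum allowed: 71%
Compliant: Yes


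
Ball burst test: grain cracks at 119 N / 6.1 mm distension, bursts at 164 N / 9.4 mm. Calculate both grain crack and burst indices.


Crack index = 119 / 6.1 = 19.5 N/mm
Burst index = 164 / 9.4 = 17.4 N/mm


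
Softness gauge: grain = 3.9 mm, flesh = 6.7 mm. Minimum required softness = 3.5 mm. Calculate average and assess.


Average = (3.9 + 6.7) / 2 = 5.30 mm
Minimum = 3.5 mm
Meets requirement: Yes


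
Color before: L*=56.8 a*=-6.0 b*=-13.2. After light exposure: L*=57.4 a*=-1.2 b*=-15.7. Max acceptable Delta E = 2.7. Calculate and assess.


Delta E = 5.45
Passes: No

dL = 0.6, da = 4.8, db = -2.5
dE = sqrt((0.6)^2 + (4.8)^2 + (-2.5)^2) = 5.45
Max = 2.7
Passes: No


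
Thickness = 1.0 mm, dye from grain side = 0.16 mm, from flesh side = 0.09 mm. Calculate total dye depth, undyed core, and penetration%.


Total dyed = 0.25 mm
Undyed core = 0.75 mm
Penetration = 25.0%


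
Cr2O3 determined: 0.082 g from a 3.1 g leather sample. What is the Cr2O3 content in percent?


2.65%


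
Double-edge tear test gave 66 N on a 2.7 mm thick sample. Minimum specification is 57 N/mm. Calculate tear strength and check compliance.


Tear strength = 66 / 2.7 = 24.4 N/mm
Required minimum = 57 N/mm
Compliant: No


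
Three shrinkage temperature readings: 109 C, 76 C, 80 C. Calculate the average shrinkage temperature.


Average = (109 + 76 + 80) / 3
Average = 265 / 3 = 88.3 C


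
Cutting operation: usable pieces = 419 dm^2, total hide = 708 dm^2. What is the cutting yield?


59.2%

Yield = usable / total x 100
Yield = 419 / 708 x 100 = 59.2%


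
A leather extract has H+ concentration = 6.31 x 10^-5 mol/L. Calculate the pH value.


pH = 4.20

pH = -log10[H+]
pH = -log10(6.31 x 10^-5) = 4.20


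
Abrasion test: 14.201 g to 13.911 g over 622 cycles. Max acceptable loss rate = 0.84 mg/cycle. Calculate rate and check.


Loss = 14.201 - 13.911 = 0.290 g
Rate = 0.290 g / 622 cycles x 1000 = 0.466 mg/cycle
Max = 0.84 mg/cycle
Passes: Yes


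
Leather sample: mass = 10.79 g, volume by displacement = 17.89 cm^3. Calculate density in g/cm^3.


0.603 g/cm^3

Density = mass / volume
Density = 10.79 / 17.89 = 0.603 g/cm^3


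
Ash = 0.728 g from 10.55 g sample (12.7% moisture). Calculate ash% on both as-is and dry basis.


As-is ash = 6.90%
Dry-basis ash = 7.90%

As-is ash% = 0.728 / 10.55 x 100 = 6.90%
Dry mass = 10.55 x (100 - 12.7) / 100 = 9.21015 g
Dry-basis ash% = 0.728 / 9.21015 x 100 = 7.90%


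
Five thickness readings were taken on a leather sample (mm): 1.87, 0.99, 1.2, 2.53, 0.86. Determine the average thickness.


1.49 mm

Sum = 1.87 + 0.99 + 1.2 + 2.53 + 0.86 = 7.45
Average = 7.45 / 5 = 1.49 mm


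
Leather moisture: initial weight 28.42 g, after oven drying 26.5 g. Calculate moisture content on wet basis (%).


6.8%

Moisture = 28.42 - 26.5 = 1.92 g
MC = 1.92 / 28.42 x 100 = 6.8%


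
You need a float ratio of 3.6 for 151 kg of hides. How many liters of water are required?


Water = hide weight x target ratio
Water = 151 x 3.6 = 543.6 L


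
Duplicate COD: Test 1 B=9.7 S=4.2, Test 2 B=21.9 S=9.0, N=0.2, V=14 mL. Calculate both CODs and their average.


COD1 = 628.6 mg/L
COD2 = 1474.3 mg/L
Average = 1051.5 mg/L

COD1 = (9.7 - 4.2) x 0.2 x 8000 / 14 = 628.6 mg/L
COD2 = (21.9 - 9.0) x 0.2 x 8000 / 14 = 1474.3 mg/L
Average = (628.6 + 1474.3) / 2 = 1051.5 mg/L


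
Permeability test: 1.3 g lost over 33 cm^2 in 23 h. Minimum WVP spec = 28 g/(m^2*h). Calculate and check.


WVP = 1.3 / (33 x 23) x 10000 = 17.13 g/(m^2*h)
Minimum: 28 g/(m^2*h)
Meets spec: No


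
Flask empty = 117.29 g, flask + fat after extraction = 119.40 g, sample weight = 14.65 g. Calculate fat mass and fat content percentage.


Fat mass = 119.40 - 117.29 = 2.11 g
Fat% = 2.11 / 14.65 x 100 = 14.4%


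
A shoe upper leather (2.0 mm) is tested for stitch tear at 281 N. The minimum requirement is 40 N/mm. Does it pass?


STS = 140.5 N/mm
Passes: Yes


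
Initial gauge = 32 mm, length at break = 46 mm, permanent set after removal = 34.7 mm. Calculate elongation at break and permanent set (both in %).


Elongation at break = 43.8%
Permanent set = 8.4%

Elongation at break = (46 - 32) / 32 x 100 = 43.8%
Permanent set = (34.7 - 32) / 32 x 100 = 8.4%


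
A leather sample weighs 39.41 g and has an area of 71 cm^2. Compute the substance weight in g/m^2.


Substance weight = mass / area x 10000
SW = 39.41 / 71 x 10000
SW = 5550.7 g/m^2


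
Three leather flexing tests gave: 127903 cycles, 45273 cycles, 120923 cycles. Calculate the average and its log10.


Average = (127903 + 45273 + 120923) / 3 = 98033 cycles
log10(98033) = 4.99


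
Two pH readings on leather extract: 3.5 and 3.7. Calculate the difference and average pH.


Difference = |3.5 - 3.7| = 0.2
Average = (3.5 + 3.7) / 2 = 3.60


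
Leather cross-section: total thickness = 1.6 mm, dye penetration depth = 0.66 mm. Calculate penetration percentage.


41.3%


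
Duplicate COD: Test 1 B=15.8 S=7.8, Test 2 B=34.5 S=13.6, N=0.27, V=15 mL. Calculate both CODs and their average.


COD1 = (15.8 - 7.8) x 0.27 x 8000 / 15 = 1152.0 mg/L
COD2 = (34.5 - 13.6) x 0.27 x 8000 / 15 = 3009.6 mg/L
Average = (1152.0 + 3009.6) / 2 = 2080.8 mg/L


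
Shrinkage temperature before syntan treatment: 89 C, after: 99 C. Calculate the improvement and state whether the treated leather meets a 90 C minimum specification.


Improvement = 10 C
Meets 90 C spec: Yes

Improvement = 99 - 89 = 10 C
Spec check: 99 C >= 90 C? Yes


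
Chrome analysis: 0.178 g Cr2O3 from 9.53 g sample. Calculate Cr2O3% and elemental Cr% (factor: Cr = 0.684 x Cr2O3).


Cr2O3 = 1.87%
Cr = 1.28%


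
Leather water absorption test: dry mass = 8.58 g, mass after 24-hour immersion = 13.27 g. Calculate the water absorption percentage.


54.7%

Water absorbed = 13.27 - 8.58 = 4.69 g
WA% = 4.69 / 8.58 x 100 = 54.7%


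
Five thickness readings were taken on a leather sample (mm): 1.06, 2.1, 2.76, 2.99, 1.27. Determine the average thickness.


Sum = 1.06 + 2.1 + 2.76 + 2.99 + 1.27 = 10.18
Average = 10.18 / 5 = 2.04 mm


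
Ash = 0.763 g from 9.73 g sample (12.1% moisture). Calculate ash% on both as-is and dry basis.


As-is ash = 7.84%
Dry-basis ash = 8.92%


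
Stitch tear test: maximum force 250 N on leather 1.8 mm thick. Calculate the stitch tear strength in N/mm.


Stitch tear strength = force / thickness
STS = 250 / 1.8 = 138.9 N/mm


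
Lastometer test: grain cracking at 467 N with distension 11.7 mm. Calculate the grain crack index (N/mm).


Grain crack index = force / distension
Index = 467 / 11.7 = 39.9 N/mm


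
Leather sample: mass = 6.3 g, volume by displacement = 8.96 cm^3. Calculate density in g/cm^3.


0.703 g/cm^3

Density = mass / volume
Density = 6.3 / 8.96 = 0.703 g/cm^3


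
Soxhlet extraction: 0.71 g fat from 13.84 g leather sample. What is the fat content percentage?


Fat content = 0.71 / 13.84 x 100
Fat = 5.1%


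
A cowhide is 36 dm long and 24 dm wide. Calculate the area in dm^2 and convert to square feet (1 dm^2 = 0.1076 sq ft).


Area = 36 x 24 = 864 dm^2
Conversion: 864 x 0.1076 = 92.97 sq ft


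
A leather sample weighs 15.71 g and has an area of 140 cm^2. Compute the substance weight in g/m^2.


1122.1 g/m^2

Substance weight = mass / area x 10000
SW = 15.71 / 140 x 10000
SW = 1122.1 g/m^2


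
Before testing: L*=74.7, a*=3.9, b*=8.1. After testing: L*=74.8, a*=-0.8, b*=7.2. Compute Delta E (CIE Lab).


dL = 74.8 - 74.7 = 0.1
da = -0.8 - 3.9 = -4.7
db = 7.2 - 8.1 = -0.9
dE = sqrt((0.1)^2 + (-4.7)^2 + (-0.9)^2) = 4.79


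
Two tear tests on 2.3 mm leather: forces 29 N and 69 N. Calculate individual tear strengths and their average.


Tear 1 = 29 / 2.3 = 12.6 N/mm
Tear 2 = 69 / 2.3 = 30.0 N/mm
Average = (12.6 + 30.0) / 2 = 21.3 N/mm


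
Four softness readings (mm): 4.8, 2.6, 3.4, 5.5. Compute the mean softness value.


Sum = 4.8 + 2.6 + 3.4 + 5.5
Mean = 16.3 / 4 = 4.08 mm


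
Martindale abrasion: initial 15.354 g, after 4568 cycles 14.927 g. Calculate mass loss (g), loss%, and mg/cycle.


Loss = 15.354 - 14.927 = 0.427 g
Loss% = 0.427 / 15.354 x 100 = 2.78%
Rate = 0.427 / 4568 x 1000 = 0.093 mg/cycle


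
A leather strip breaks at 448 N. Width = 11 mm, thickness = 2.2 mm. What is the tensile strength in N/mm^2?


Cross-sectional area = 11 x 2.2 = 24.2 mm^2
Tensile strength = 448 / 24.2 = 18.51 N/mm^2


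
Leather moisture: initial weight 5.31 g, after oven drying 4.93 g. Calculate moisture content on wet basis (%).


7.2%

Moisture = 5.31 - 4.93 = 0.38 g
MC = 0.38 / 5.31 x 100 = 7.2%


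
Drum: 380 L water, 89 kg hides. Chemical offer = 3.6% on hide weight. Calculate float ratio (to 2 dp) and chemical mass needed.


Float ratio = 380 / 89 = 4.27
Chemical = 89 x 3.6 / 100 = 3.204 kg


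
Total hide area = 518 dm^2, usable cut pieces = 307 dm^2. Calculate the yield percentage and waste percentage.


Yield = 59.3%
Waste = 40.7%

Yield = 307 / 518 x 100 = 59.3%
Waste = 518 - 307 = 211 dm^2
Waste% = 100 - 59.3 = 40.7%


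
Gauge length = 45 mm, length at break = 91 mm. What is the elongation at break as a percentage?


102.2%

Extension = 91 - 45 = 46 mm
Elongation = 46 / 45 x 100 = 102.2%


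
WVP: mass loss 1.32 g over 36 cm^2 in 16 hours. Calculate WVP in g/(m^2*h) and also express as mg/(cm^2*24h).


WVP = 22.92 g/(m^2*h)
Daily rate = 55.00 mg/(cm^2*24h)

WVP = 1.32 / (36 x 16) x 10000 = 22.92 g/(m^2*h)
Mass loss in mg = 1.32 x 1000 = 1320 mg
Per cm^2 per 24h in mg: 1320 x 24 / (36 x 16) = 31680 / 576 = 55.00 mg/(cm^2*24h)


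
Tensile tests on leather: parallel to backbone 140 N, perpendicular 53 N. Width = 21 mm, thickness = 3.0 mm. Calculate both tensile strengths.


Area = 21 x 3.0 = 63.0 mm^2
TS (parallel) = 140 / 63.0 = 2.22 N/mm^2
TS (perpendicular) = 53 / 63.0 = 0.84 N/mm^2


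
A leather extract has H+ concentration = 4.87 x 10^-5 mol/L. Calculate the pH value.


pH = -log10[H+]
pH = -log10(4.87 x 10^-5) = 4.31


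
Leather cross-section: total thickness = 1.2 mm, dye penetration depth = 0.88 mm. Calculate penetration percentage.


73.3%

Penetration% = 0.88 / 1.2 x 100
Penetration = 73.3%


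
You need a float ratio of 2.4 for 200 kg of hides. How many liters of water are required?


480.0 L

Water = hide weight x target ratio
Water = 200 x 2.4 = 480.0 L


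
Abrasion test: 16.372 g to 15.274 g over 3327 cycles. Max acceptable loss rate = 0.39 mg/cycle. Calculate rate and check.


Loss = 16.372 - 15.274 = 1.098 g
Rate = 1.098 g / 3327 cycles x 1000 = 0.330 mg/cycle
Max = 0.39 mg/cycle
Passes: Yes


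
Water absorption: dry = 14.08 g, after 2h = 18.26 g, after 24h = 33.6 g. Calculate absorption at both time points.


WA (2h) = (18.26 - 14.08) / 14.08 x 100 = 29.7%
WA (24h) = (33.6 - 14.08) / 14.08 x 100 = 138.6%


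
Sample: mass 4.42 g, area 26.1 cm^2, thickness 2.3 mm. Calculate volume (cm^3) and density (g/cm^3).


Volume = 6.003 cm^3
Density = 0.736 g/cm^3

Thickness in cm = 2.3 / 10 = 0.23 cm
Volume = 26.1 x 0.23 = 6.003 cm^3
Density = 4.42 / 6.003 = 0.736 g/cm^3


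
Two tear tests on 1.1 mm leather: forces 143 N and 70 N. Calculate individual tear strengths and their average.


Tear 1 = 130.0 N/mm
Tear 2 = 63.6 N/mm
Average = 96.8 N/mm

Tear 1 = 143 / 1.1 = 130.0 N/mm
Tear 2 = 70 / 1.1 = 63.6 N/mm
Average = (130.0 + 63.6) / 2 = 96.8 N/mm


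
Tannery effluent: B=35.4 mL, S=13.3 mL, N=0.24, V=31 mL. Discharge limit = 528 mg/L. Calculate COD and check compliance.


COD = (35.4 - 13.3) x 0.24 x 8000 / 31 = 1368.8 mg/L
Limit: 528 mg/L
Compliant: No


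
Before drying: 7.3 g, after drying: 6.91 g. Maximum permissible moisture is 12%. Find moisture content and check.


Moisture content = 5.3%
Acceptable: Yes


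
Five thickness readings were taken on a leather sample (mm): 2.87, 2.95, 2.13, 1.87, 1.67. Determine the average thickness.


Sum = 2.87 + 2.95 + 2.13 + 1.87 + 1.67 = 11.49
Average = 11.49 / 5 = 2.30 mm


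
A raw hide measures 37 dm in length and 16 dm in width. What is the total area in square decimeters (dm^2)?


592 dm^2


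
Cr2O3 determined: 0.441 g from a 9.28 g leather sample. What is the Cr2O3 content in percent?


4.75%

Cr2O3% = 0.441 / 9.28 x 100
Cr2O3% = 4.75%


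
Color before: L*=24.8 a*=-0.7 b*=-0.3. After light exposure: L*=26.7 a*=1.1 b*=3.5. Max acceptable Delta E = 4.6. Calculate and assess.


dL = 1.9, da = 1.8, db = 3.8
dE = sqrt((1.9)^2 + (1.8)^2 + (3.8)^2) = 4.61
Max = 4.6
Passes: No


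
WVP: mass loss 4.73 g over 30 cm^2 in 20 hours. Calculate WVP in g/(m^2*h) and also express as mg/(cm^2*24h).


WVP = 78.83 g/(m^2*h)
Daily rate = 189.20 mg/(cm^2*24h)

WVP = 4.73 / (30 x 20) x 10000 = 78.83 g/(m^2*h)
Mass loss in mg = 4.73 x 1000 = 4730 mg
Per cm^2 per 24h in mg: 4730 x 24 / (30 x 20) = 113520 / 600 = 189.20 mg/(cm^2*24h)


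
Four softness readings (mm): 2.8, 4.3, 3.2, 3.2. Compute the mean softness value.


3.38 mm

Sum = 2.8 + 4.3 + 3.2 + 3.2
Mean = 13.5 / 4 = 3.38 mm


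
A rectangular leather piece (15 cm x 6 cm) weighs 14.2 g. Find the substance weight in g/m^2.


1577.8 g/m^2


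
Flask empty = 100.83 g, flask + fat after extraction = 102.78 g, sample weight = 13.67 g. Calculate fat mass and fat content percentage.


Fat mass = 102.78 - 100.83 = 1.95 g
Fat% = 1.95 / 13.67 x 100 = 14.3%


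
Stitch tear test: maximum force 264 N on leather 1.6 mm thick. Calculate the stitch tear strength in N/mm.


165.0 N/mm


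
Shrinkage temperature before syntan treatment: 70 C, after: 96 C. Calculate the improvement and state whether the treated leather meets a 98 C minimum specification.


Improvement = 96 - 70 = 26 C
Spec check: 96 C >= 98 C? No


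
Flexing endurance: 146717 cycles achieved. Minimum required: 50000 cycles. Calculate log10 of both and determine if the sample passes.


Achieved: log10 = 5.17
Required: log10 = 4.70
Passes: Yes

log10(146717) = 5.17
log10(50000) = 4.70
Passes: Yes


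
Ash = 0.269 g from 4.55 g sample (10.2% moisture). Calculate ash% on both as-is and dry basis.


As-is ash = 5.91%
Dry-basis ash = 6.58%

As-is ash% = 0.269 / 4.55 x 100 = 5.91%
Dry mass = 4.55 x (100 - 10.2) / 100 = 4.0859 g
Dry-basis ash% = 0.269 / 4.0859 x 100 = 6.58%


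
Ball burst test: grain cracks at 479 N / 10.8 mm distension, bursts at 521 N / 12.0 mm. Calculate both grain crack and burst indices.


Crack index = 479 / 10.8 = 44.4 N/mm
Burst index = 521 / 12.0 = 43.4 N/mm


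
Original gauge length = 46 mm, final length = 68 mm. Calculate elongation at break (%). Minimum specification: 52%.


Elongation = 47.8%
Meets spec: No


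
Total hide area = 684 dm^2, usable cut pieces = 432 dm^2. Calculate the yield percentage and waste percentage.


Yield = 63.2%
Waste = 36.8%

Yield = 432 / 684 x 100 = 63.2%
Waste = 684 - 432 = 252 dm^2
Waste% = 100 - 63.2 = 36.8%


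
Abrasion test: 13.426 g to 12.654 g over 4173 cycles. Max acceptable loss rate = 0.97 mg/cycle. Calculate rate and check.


Rate = 0.185 mg/cycle
Passes: Yes

Loss = 13.426 - 12.654 = 0.772 g
Rate = 0.772 g / 4173 cycles x 1000 = 0.185 mg/cycle
Max = 0.97 mg/cycle
Passes: Yes


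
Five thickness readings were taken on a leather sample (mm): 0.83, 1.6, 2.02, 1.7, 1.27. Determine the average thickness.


Sum = 0.83 + 1.6 + 2.02 + 1.7 + 1.27 = 7.42
Average = 7.42 / 5 = 1.48 mm


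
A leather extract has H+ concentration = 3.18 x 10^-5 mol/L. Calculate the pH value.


pH = -log10[H+]
pH = -log10(3.18 x 10^-5) = 4.50


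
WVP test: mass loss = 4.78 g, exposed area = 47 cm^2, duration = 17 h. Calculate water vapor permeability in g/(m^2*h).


59.82 g/(m^2*h)


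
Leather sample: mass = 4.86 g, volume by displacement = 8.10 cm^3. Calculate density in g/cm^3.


Density = mass / volume
Density = 4.86 / 8.10 = 0.600 g/cm^3


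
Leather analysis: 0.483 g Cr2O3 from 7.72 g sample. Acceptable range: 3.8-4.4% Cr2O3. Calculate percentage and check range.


Cr2O3% = 0.483 / 7.72 x 100 = 6.26%
Acceptable range: 3.8 to 4.4%
Within range: No


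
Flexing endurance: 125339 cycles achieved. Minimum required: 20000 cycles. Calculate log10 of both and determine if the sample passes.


Achieved: log10 = 5.10
Required: log10 = 4.30
Passes: Yes

log10(125339) = 5.10
log10(20000) = 4.30
Passes: Yes


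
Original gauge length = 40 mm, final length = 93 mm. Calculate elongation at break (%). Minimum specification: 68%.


Elongation = 132.5%
Meets spec: Yes

Extension = 93 - 40 = 53 mm
Elongation = 53 / 40 x 100 = 132.5%
Minimum required: 68%
Meets specification: Yes


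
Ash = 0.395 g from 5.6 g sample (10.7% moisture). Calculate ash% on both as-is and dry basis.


As-is ash = 7.05%
Dry-basis ash = 7.90%


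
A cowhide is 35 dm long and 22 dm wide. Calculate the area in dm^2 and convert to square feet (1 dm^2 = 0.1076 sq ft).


770 dm^2
82.85 sq ft


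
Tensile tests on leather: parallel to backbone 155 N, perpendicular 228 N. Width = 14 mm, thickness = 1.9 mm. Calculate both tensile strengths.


Area = 14 x 1.9 = 26.6 mm^2
TS (parallel) = 155 / 26.6 = 5.83 N/mm^2
TS (perpendicular) = 228 / 26.6 = 8.57 N/mm^2


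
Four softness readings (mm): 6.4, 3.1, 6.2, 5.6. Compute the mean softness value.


5.33 mm

Sum = 6.4 + 3.1 + 6.2 + 5.6
Mean = 21.3 / 4 = 5.33 mm


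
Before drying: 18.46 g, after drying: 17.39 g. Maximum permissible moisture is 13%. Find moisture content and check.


MC = (18.46 - 17.39) / 18.46 x 100 = 5.8%
Maximum: 13%
Acceptable: Yes


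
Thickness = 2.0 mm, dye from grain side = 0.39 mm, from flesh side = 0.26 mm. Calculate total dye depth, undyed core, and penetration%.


Total dyed = 0.39 + 0.26 = 0.65 mm
Undyed core = 2.0 - 0.65 = 1.35 mm
Penetration = 0.65 / 2.0 x 100 = 32.5%


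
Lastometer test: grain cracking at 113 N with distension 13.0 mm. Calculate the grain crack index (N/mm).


8.7 N/mm


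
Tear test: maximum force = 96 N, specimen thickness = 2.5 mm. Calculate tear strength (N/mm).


38.4 N/mm


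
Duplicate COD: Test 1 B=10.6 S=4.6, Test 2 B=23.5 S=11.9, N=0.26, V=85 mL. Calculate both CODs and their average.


COD1 = (10.6 - 4.6) x 0.26 x 8000 / 85 = 146.8 mg/L
COD2 = (23.5 - 11.9) x 0.26 x 8000 / 85 = 283.9 mg/L
Average = (146.8 + 283.9) / 2 = 215.4 mg/L


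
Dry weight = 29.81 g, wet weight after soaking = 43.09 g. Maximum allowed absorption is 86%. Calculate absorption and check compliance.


Absorption = 44.5%
Compliant: Yes

WA = (43.09 - 29.81) / 29.81 x 100 = 44.5%
Maximum allowed: 86%
Compliant: Yes


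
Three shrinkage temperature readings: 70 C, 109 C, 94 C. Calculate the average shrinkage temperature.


Average = (70 + 109 + 94) / 3
Average = 273 / 3 = 91.0 C


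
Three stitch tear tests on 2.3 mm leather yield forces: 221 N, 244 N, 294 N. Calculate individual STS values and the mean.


STS1 = 96.1 N/mm
STS2 = 106.1 N/mm
STS3 = 127.8 N/mm
Mean = 110.0 N/mm

STS1 = 221 / 2.3 = 96.1 N/mm
STS2 = 244 / 2.3 = 106.1 N/mm
STS3 = 294 / 2.3 = 127.8 N/mm
Mean = (96.1 + 106.1 + 127.8) / 3 = 110.0 N/mm


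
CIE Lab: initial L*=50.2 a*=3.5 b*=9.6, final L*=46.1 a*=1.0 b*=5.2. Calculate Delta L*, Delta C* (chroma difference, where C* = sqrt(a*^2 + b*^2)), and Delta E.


Delta L* = -4.1
Delta C* = -4.92
Delta E = 6.51


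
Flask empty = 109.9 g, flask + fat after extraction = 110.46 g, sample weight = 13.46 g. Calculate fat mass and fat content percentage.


Fat mass = 0.56 g
Fat content = 4.2%

Fat mass = 110.46 - 109.9 = 0.56 g
Fat% = 0.56 / 13.46 x 100 = 4.2%


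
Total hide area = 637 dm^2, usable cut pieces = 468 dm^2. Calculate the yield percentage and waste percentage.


Yield = 468 / 637 x 100 = 73.5%
Waste = 637 - 468 = 169 dm^2
Waste% = 100 - 73.5 = 26.5%


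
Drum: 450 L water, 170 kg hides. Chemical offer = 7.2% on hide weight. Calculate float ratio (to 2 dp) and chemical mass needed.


Float ratio = 450 / 170 = 2.65
Chemical = 170 x 7.2 / 100 = 12.24 kg


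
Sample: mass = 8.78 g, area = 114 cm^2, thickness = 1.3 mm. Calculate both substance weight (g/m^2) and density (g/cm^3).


SW = 8.78 / 114 x 10000 = 770.2 g/m^2
Volume = 114 x 1.3 / 10 = 14.82 cm^3
Density = 8.78 / 14.82 = 0.592 g/cm^3


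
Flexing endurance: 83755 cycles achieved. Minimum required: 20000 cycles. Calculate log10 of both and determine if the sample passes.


Achieved: log10 = 4.92
Required: log10 = 4.30
Passes: Yes


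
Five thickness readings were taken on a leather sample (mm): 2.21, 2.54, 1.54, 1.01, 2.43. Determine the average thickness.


1.95 mm

Sum = 2.21 + 2.54 + 1.54 + 1.01 + 2.43 = 9.73
Average = 9.73 / 5 = 1.95 mm


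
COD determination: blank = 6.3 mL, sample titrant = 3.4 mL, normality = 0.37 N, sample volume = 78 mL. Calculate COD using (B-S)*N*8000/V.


110.1 mg/L

COD = (6.3 - 3.4) x 0.37 x 8000 / 78
COD = 2.9 x 0.37 x 8000 / 78
COD = 110.1 mg/L


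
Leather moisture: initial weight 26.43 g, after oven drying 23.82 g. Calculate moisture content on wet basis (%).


9.9%


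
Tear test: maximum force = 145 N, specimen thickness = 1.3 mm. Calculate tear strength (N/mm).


Tear strength = force / thickness
Tear = 145 / 1.3 = 111.5 N/mm


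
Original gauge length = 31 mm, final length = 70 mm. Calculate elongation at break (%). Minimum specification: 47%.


Elongation = 125.8%
Meets spec: Yes


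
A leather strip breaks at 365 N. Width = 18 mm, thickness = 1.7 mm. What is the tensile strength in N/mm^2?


11.93 N/mm^2

Cross-sectional area = 18 x 1.7 = 30.6 mm^2
Tensile strength = 365 / 30.6 = 11.93 N/mm^2


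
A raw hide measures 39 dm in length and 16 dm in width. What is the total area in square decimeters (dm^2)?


624 dm^2

Area = length x width
Area = 39 x 16 = 624 dm^2


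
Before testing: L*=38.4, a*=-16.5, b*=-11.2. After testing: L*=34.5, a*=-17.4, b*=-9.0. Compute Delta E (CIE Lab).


dL = 34.5 - 38.4 = -3.9
da = -17.4 - (-16.5) = -0.9
db = -9.0 - (-11.2) = 2.2
dE = sqrt((-3.9)^2 + (-0.9)^2 + (2.2)^2) = 4.57


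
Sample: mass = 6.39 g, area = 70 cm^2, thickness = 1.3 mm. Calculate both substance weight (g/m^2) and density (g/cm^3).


SW = 6.39 / 70 x 10000 = 912.9 g/m^2
Volume = 70 x 1.3 / 10 = 9.10 cm^3
Density = 6.39 / 9.10 = 0.702 g/cm^3


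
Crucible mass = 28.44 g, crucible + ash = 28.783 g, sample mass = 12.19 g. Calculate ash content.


Ash mass = 0.343 g
Ash content = 2.81%

Ash mass = 28.783 - 28.44 = 0.343 g
Ash% = 0.343 / 12.19 x 100 = 2.81%


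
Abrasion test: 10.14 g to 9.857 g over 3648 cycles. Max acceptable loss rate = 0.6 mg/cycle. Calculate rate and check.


Rate = 0.078 mg/cycle
Passes: Yes

Loss = 10.14 - 9.857 = 0.283 g
Rate = 0.283 g / 3648 cycles x 1000 = 0.078 mg/cycle
Max = 0.6 mg/cycle
Passes: Yes


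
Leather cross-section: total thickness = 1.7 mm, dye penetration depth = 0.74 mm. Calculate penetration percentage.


43.5%

Penetration% = 0.74 / 1.7 x 100
Penetration = 43.5%


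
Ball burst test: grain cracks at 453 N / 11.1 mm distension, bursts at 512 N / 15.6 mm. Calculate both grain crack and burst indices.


Crack index = 40.8 N/mm
Burst index = 32.8 N/mm


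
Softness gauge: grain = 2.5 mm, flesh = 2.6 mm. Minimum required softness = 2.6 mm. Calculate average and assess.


Average softness = 2.55 mm
Meets requirement: No

Average = (2.5 + 2.6) / 2 = 2.55 mm
Minimum = 2.6 mm
Meets requirement: No


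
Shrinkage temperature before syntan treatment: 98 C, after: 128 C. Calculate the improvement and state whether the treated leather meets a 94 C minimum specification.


Improvement = 30 C
Meets 94 C spec: Yes


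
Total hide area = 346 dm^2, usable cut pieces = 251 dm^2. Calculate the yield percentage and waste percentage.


Yield = 72.5%
Waste = 27.5%

Yield = 251 / 346 x 100 = 72.5%
Waste = 346 - 251 = 95 dm^2
Waste% = 100 - 72.5 = 27.5%


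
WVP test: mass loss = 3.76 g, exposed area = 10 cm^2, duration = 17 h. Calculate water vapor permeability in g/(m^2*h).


221.18 g/(m^2*h)

WVP = mass_loss / (area x time) x 10000
WVP = 3.76 / (10 x 17) x 10000
WVP = 3.76 / 170 x 10000 = 221.18 g/(m^2*h)


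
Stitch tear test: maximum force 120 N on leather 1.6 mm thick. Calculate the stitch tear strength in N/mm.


Stitch tear strength = force / thickness
STS = 120 / 1.6 = 75.0 N/mm


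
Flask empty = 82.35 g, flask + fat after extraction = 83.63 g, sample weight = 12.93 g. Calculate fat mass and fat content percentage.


Fat mass = 1.28 g
Fat content = 9.9%

Fat mass = 83.63 - 82.35 = 1.28 g
Fat% = 1.28 / 12.93 x 100 = 9.9%


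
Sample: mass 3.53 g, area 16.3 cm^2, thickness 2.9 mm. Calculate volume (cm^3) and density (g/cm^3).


Volume = 4.727 cm^3
Density = 0.747 g/cm^3


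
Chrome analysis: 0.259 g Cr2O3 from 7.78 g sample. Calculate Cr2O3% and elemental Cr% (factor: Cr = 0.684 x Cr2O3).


Cr2O3 = 3.33%
Cr = 2.28%

Cr2O3% = 0.259 / 7.78 x 100 = 3.33%
Cr% = 3.33 x 0.684 = 2.28%


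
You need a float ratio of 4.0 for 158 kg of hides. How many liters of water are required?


632.0 L

Water = hide weight x target ratio
Water = 158 x 4.0 = 632.0 L


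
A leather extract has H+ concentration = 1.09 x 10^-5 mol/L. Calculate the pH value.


pH = 4.96


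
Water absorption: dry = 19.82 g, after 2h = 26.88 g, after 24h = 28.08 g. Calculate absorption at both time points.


2h absorption = 35.6%
24h absorption = 41.7%

WA (2h) = (26.88 - 19.82) / 19.82 x 100 = 35.6%
WA (24h) = (28.08 - 19.82) / 19.82 x 100 = 41.7%


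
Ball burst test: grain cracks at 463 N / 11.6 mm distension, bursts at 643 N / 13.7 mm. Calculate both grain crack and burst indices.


Crack index = 39.9 N/mm
Burst index = 46.9 N/mm

Crack index = 463 / 11.6 = 39.9 N/mm
Burst index = 643 / 13.7 = 46.9 N/mm


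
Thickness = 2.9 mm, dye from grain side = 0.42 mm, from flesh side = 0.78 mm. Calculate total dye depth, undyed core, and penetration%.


Total dyed = 0.42 + 0.78 = 1.20 mm
Undyed core = 2.9 - 1.20 = 1.70 mm
Penetration = 1.20 / 2.9 x 100 = 41.4%


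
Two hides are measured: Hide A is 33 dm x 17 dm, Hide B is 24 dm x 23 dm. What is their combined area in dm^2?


1113 dm^2

Hide A area = 33 x 17 = 561 dm^2
Hide B area = 24 x 23 = 552 dm^2
Total = 561 + 552 = 1113 dm^2


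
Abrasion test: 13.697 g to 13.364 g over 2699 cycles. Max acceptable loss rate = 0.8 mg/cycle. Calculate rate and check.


Loss = 13.697 - 13.364 = 0.333 g
Rate = 0.333 g / 2699 cycles x 1000 = 0.123 mg/cycle
Max = 0.8 mg/cycle
Passes: Yes


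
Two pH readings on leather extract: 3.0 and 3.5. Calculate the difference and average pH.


Difference = |3.0 - 3.5| = 0.5
Average = (3.0 + 3.5) / 2 = 3.25


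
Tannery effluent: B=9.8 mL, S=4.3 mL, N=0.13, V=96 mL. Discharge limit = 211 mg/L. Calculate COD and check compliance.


COD = (9.8 - 4.3) x 0.13 x 8000 / 96 = 59.6 mg/L
Limit: 211 mg/L
Compliant: Yes


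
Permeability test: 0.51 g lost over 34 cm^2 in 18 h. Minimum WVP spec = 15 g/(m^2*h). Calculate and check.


WVP = 8.33 g/(m^2*h)
Meets specification: No

WVP = 0.51 / (34 x 18) x 10000 = 8.33 g/(m^2*h)
Minimum: 15 g/(m^2*h)
Meets spec: No


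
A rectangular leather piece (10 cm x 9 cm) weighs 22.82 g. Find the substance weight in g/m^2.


2535.6 g/m^2

Area = 10 x 9 = 90 cm^2
SW = 22.82 / 90 x 10000 = 2535.6 g/m^2


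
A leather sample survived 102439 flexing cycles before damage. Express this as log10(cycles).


5.01


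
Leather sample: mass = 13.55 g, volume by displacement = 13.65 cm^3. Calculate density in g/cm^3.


Density = mass / volume
Density = 13.55 / 13.65 = 0.993 g/cm^3


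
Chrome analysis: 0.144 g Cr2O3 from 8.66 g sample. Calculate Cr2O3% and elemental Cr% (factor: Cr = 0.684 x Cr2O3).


Cr2O3 = 1.66%
Cr = 1.14%

Cr2O3% = 0.144 / 8.66 x 100 = 1.66%
Cr% = 1.66 x 0.684 = 1.14%


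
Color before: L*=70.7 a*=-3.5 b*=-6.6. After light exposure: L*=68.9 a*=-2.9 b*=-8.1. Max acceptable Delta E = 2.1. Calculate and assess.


dL = -1.8, da = 0.6, db = -1.5
dE = sqrt((-1.8)^2 + (0.6)^2 + (-1.5)^2) = 2.42
Max = 2.1
Passes: No


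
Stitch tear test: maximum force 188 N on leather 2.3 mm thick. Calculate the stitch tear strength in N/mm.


Stitch tear strength = force / thickness
STS = 188 / 2.3 = 81.7 N/mm


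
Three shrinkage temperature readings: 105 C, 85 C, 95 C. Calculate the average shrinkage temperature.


Average = (105 + 85 + 95) / 3
Average = 285 / 3 = 95.0 C


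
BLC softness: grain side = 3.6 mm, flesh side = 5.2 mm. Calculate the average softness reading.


4.40 mm


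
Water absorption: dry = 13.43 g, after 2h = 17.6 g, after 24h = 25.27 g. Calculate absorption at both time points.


WA (2h) = (17.6 - 13.43) / 13.43 x 100 = 31.0%
WA (24h) = (25.27 - 13.43) / 13.43 x 100 = 88.2%


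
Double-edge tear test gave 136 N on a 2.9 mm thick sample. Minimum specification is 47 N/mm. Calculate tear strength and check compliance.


Tear strength = 46.9 N/mm
Compliant: No


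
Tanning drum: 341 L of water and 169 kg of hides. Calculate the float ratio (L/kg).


Float ratio = water / hide weight
Ratio = 341 / 169 = 2.0


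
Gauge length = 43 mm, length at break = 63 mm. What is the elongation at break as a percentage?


46.5%


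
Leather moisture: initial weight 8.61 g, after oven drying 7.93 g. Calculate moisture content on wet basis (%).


Moisture = 8.61 - 7.93 = 0.68 g
MC = 0.68 / 8.61 x 100 = 7.9%


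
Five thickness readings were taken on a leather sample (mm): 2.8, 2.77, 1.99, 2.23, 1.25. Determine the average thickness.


Sum = 2.8 + 2.77 + 1.99 + 2.23 + 1.25 = 11.04
Average = 11.04 / 5 = 2.21 mm


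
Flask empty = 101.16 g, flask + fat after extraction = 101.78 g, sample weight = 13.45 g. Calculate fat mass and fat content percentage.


Fat mass = 101.78 - 101.16 = 0.62 g
Fat% = 0.62 / 13.45 x 100 = 4.6%


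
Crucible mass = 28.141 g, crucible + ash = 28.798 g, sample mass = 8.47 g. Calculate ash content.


Ash mass = 0.657 g
Ash content = 7.76%


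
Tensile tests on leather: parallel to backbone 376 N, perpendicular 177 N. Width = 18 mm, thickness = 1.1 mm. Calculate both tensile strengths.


Area = 18 x 1.1 = 19.8 mm^2
TS (parallel) = 376 / 19.8 = 18.99 N/mm^2
TS (perpendicular) = 177 / 19.8 = 8.94 N/mm^2


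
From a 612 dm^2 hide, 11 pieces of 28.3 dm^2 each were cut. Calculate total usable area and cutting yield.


Total usable = 11 x 28.3 = 311.3 dm^2
Yield = 311.3 / 612 x 100 = 50.9%


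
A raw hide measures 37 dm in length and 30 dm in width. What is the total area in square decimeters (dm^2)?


1110 dm^2


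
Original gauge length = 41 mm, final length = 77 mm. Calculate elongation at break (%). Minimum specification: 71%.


Extension = 77 - 41 = 36 mm
Elongation = 36 / 41 x 100 = 87.8%
Minimum required: 71%
Meets specification: Yes


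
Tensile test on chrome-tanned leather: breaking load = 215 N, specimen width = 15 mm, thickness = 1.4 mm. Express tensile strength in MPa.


Cross-section = 15 x 1.4 = 21.0 mm^2
TS = 215 / 21.0 = 10.24 MPa
(1 N/mm^2 = 1 MPa)


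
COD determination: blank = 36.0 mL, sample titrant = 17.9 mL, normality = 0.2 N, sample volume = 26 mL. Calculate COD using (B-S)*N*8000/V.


COD = (36.0 - 17.9) x 0.2 x 8000 / 26
COD = 18.1 x 0.2 x 8000 / 26
COD = 1113.8 mg/L
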